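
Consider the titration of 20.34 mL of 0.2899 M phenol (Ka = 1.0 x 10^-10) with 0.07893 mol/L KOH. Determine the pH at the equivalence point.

n(C6H5OH) = 0.2899 x 0.02034 = 0.005897 mol; V(KOH) at equivalence = 0.005897/0.07893 = 0.07471 L.
At equivalence all the acid is converted to C6H5O-; total volume = 0.02034 + 0.07471 = 0.09505 L, so [C6H5O-] = 0.005897/0.09505 = 0.06204 M.
Kb = Kw/Ka = 1.0e-14 / 1.0 x 10^-10 = 0.000100.
[OH^-] = sqrt(Kb x [C6H5O-]) = sqrt(0.000100 x 0.06204) = 0.00249 M.
pOH = 2.60, so pH = 14.00 - 2.60 = 11.40.

11.40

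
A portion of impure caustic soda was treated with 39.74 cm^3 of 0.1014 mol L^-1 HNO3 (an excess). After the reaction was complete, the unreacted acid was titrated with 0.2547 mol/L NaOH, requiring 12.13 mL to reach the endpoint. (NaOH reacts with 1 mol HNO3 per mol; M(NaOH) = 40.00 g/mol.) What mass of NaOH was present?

0.0376 g

Total n(HNO3) added = 0.1014 x 0.03974 = 0.004030 mol.
n(NaOH) used = 0.2547 x 0.01213 = 0.003090 mol, which equals the excess n(HNO3).
So n(HNO3) consumed by the sample = 0.004030 - 0.003090 = 0.0009401 mol.
n(NaOH) = 0.0009401 / 1 = 0.0009401 mol.
mass = 0.0009401 mol x 40.00 g/mol = 0.0376 g.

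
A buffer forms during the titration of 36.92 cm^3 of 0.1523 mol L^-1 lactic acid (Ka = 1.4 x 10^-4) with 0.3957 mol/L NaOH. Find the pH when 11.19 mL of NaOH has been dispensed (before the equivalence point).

4.42

Initial n(HC3H5O3) = 0.1523 x 0.03692 = 0.005623 mol.
n(NaOH) added = 0.3957 x 0.01119 = 0.004428 mol, converting that many moles of HC3H5O3 to C3H5O3-.
Remaining n(HC3H5O3) = 0.001195 mol; n(C3H5O3-) = 0.004428 mol.
By Henderson-Hasselbalch, pH = pKa + log([A^-]/[HA]) = 3.85 + log(0.004428/0.001195) = 3.85 + (+0.57) = 4.42.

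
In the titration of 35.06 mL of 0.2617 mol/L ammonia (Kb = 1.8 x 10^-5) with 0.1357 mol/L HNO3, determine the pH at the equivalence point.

5.15

n(NH3) = 0.2617 x 0.03506 = 0.009175 mol; V(HNO3) at equivalence = 0.009175/0.1357 = 0.06761 L.
At equivalence the base is fully converted to NH4+; total volume = 0.1027 L, so [NH4+] = 0.009175/0.1027 = 0.08936 M.
Ka(NH4+) = Kw/Kb = 1.0e-14 / 1.8 x 10^-5 = 5.56e-10.
[H^+] = sqrt(Ka x [NH4+]) = sqrt(5.56e-10 x 0.08936) = 7.05e-6 M.
pH = -log(7.05e-6) = 5.15.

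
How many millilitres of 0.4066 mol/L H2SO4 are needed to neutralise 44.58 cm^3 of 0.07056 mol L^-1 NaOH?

n(NaOH) = 0.07056 mol/L x 0.04458 L = 0.003146 mol.
The neutralisation is 2 NaOH : 1 H2SO4, so n(H2SO4) = 0.003146 x 1/2 = 0.001573 mol.
V(H2SO4) = 0.001573 / 0.4066 = 0.003868 L = 3.87 mL.

3.87 mL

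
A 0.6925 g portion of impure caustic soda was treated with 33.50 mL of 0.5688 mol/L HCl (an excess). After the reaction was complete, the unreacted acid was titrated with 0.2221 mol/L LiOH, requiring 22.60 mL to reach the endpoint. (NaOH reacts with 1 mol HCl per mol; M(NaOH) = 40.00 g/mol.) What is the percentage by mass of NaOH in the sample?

81.1%

Total n(HCl) added = 0.5688 x 0.03350 = 0.01905 mol.
n(LiOH) used = 0.2221 x 0.02260 = 0.005019 mol, which equals the excess n(HCl).
So n(HCl) consumed by the sample = 0.01905 - 0.005019 = 0.01404 mol.
n(NaOH) = 0.01404 / 1 = 0.01404 mol.
mass NaOH = 0.01404 x 40.00 = 0.5614 g, so %NaOH = 0.5614/0.6925 x 100 = 81.1%.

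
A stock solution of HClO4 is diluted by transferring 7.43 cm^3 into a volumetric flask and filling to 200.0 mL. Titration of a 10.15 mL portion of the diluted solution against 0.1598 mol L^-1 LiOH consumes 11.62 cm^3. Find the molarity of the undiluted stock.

4.92 M

n(LiOH) = 0.1598 x 0.01162 = 0.001857 mol.
n(HClO4) in the aliquot = 0.001857 mol.
[diluted HClO4] = 0.001857 / 0.01015 = 0.1829 M.
Dilution factor = 200.0/7.430 = 26.92, so [stock] = 0.1829 x 26.92 = 4.92 M.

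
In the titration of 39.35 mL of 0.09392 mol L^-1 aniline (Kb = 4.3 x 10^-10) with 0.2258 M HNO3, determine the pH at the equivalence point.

n(C6H5NH2) = 0.09392 x 0.03935 = 0.003696 mol; V(HNO3) at equivalence = 0.003696/0.2258 = 0.01637 L.
At equivalence the base is fully converted to C6H5NH3+; total volume = 0.05572 L, so [C6H5NH3+] = 0.003696/0.05572 = 0.06633 M.
Ka(C6H5NH3+) = Kw/Kb = 1.0e-14 / 4.3 x 10^-10 = 2.33e-5.
[H^+] = sqrt(Ka x [C6H5NH3+]) = sqrt(2.33e-5 x 0.06633) = 0.00124 M.
pH = -log(0.00124) = 2.91.

2.91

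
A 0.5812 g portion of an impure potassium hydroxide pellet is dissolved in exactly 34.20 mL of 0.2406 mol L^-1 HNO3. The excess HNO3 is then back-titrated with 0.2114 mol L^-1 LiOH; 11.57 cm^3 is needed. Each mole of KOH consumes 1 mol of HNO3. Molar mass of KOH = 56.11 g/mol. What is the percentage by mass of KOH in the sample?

Total n(HNO3) added = 0.2406 x 0.03420 = 0.008229 mol.
n(LiOH) used = 0.2114 x 0.01157 = 0.002446 mol, which equals the excess n(HNO3).
So n(HNO3) consumed by the sample = 0.008229 - 0.002446 = 0.005783 mol.
n(KOH) = 0.005783 / 1 = 0.005783 mol.
mass KOH = 0.005783 x 56.11 = 0.3245 g, so %KOH = 0.3245/0.5812 x 100 = 55.8%.

55.8%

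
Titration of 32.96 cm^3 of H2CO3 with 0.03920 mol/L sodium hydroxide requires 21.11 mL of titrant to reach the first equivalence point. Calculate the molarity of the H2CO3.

n(NaOH) = 0.03920 x 0.02111 = 0.0008275 mol.
At the first equivalence point, 1 mol OH^- react per mol H2CO3, so n(H2CO3) = 0.0008275 / 1 = 0.0008275 mol.
[H2CO3] = 0.0008275 / 0.03296 L = 0.0251 M.

0.0251 M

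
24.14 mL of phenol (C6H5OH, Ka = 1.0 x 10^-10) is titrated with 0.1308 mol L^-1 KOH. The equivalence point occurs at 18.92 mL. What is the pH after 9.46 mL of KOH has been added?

9.46 mL is exactly half the equivalence volume (18.92/2), i.e. the half-equivalence point.
There, n(HA) = n(A^-), so pH = pKa = -log(1.0 x 10^-10) = 10.00.

10.00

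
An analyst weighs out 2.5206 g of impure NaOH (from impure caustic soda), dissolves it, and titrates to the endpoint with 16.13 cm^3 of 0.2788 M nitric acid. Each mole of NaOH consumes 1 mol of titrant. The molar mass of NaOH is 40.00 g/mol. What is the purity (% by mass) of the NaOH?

n(HNO3) = 0.2788 x 0.01613 = 0.004497 mol.
n(NaOH) = 0.004497 / 1 = 0.004497 mol.
mass of NaOH = 0.004497 x 40.00 = 0.1799 g.
% purity = 0.1799 / 2.5206 x 100 = 7.14%.

7.14%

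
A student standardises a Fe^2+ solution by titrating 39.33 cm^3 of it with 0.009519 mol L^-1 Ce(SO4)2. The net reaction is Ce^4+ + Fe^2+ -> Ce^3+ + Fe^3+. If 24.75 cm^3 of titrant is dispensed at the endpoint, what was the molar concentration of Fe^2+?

0.00599 M

n(Ce(SO4)2) = 0.009519 x 0.02475 = 0.0002356 mol.
From the balanced equation, 1 mol Ce(SO4)2 reacts with 1 mol Fe^2+, so n(Fe^2+) = 0.0002356 x 1/1 = 0.0002356 mol.
[Fe^2+] = 0.0002356 / 0.03933 L = 0.00599 M.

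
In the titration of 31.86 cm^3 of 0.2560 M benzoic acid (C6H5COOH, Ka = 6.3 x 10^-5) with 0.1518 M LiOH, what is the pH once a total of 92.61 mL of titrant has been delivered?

n(acid) = 0.2560 x 0.03186 = 0.008156 mol; n(LiOH) added = 0.1518 x 0.09261 = 0.01406 mol.
Base is in excess by 0.01406 - 0.008156 = 0.005902 mol in a total volume of 0.1245 L.
[OH^-] = 0.005902/0.1245 = 0.04742 M, so pOH = 1.32 and pH = 14.00 - 1.32 = 12.68.

12.68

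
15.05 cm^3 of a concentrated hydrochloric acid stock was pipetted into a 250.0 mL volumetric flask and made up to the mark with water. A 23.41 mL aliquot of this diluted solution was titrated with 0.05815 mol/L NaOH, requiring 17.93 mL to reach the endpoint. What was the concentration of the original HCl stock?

0.740 M

n(NaOH) = 0.05815 x 0.01793 = 0.001043 mol.
n(HCl) in the aliquot = 0.001043 mol.
[diluted HCl] = 0.001043 / 0.02341 = 0.04454 M.
Dilution factor = 250.0/15.05 = 16.61, so [stock] = 0.04454 x 16.61 = 0.740 M.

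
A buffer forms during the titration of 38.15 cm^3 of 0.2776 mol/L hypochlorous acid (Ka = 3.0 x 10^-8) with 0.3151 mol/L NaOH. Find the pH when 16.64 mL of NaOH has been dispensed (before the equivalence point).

Initial n(HClO) = 0.2776 x 0.03815 = 0.01059 mol.
n(NaOH) added = 0.3151 x 0.01664 = 0.005243 mol, converting that many moles of HClO to ClO-.
Remaining n(HClO) = 0.005347 mol; n(ClO-) = 0.005243 mol.
By Henderson-Hasselbalch, pH = pKa + log([A^-]/[HA]) = 7.52 + log(0.005243/0.005347) = 7.52 + (-0.01) = 7.51.

7.51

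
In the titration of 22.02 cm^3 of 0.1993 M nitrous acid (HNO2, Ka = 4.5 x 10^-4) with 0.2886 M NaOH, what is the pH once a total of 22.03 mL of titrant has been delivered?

n(acid) = 0.1993 x 0.02202 = 0.004389 mol; n(NaOH) added = 0.2886 x 0.02203 = 0.006358 mol.
Base is in excess by 0.006358 - 0.004389 = 0.001969 mol in a total volume of 0.04405 L.
[OH^-] = 0.001969/0.04405 = 0.04471 M, so pOH = 1.35 and pH = 14.00 - 1.35 = 12.65.

12.65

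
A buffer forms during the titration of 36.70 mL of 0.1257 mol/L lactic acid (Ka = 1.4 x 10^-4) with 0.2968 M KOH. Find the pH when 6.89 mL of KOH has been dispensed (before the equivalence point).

Initial n(HC3H5O3) = 0.1257 x 0.03670 = 0.004613 mol.
n(KOH) added = 0.2968 x 0.006890 = 0.002045 mol, converting that many moles of HC3H5O3 to C3H5O3-.
Remaining n(HC3H5O3) = 0.002568 mol; n(C3H5O3-) = 0.002045 mol.
By Henderson-Hasselbalch, pH = pKa + log([A^-]/[HA]) = 3.85 + log(0.002045/0.002568) = 3.85 + (-0.10) = 3.75.

3.75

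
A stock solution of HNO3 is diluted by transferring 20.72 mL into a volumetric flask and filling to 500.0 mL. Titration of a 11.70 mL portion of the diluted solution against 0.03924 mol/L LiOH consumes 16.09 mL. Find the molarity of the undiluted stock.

1.30 M

n(LiOH) = 0.03924 x 0.01609 = 0.0006314 mol.
n(HNO3) in the aliquot = 0.0006314 mol.
[diluted HNO3] = 0.0006314 / 0.01170 = 0.05396 M.
Dilution factor = 500.0/20.72 = 24.13, so [stock] = 0.05396 x 24.13 = 1.30 M.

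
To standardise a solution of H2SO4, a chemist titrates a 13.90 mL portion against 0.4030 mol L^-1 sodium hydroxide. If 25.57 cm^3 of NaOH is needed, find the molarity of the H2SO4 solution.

n(NaOH) delivered = 0.4030 x 0.02557 = 0.01030 mol.
The reaction is 1 H2SO4 + 2 NaOH, so n(H2SO4) = 0.01030 x 1/2 = 0.005152 mol.
[H2SO4] = 0.005152 mol / 0.01390 L = 0.371 M.

0.371 M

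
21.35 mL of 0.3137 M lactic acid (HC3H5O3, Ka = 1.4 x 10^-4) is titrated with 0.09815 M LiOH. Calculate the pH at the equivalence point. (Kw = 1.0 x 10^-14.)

8.36

n(HC3H5O3) = 0.3137 x 0.02135 = 0.006697 mol; V(LiOH) at equivalence = 0.006697/0.09815 = 0.06824 L.
At equivalence all the acid is converted to C3H5O3-; total volume = 0.02135 + 0.06824 = 0.08959 L, so [C3H5O3-] = 0.006697/0.08959 = 0.07476 M.
Kb = Kw/Ka = 1.0e-14 / 1.4 x 10^-4 = 7.14e-11.
[OH^-] = sqrt(Kb x [C3H5O3-]) = sqrt(7.14e-11 x 0.07476) = 2.31e-6 M.
pOH = 5.64, so pH = 14.00 - 5.64 = 8.36.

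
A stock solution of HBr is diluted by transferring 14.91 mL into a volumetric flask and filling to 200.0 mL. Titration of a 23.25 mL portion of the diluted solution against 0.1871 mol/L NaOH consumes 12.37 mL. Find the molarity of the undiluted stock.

n(NaOH) = 0.1871 x 0.01237 = 0.002314 mol.
n(HBr) in the aliquot = 0.002314 mol.
[diluted HBr] = 0.002314 / 0.02325 = 0.09955 M.
Dilution factor = 200.0/14.91 = 13.41, so [stock] = 0.09955 x 13.41 = 1.34 M.

1.34 M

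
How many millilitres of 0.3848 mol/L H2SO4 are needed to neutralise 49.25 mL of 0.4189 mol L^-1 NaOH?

n(NaOH) = 0.4189 mol/L x 0.04925 L = 0.02063 mol.
The neutralisation is 2 NaOH : 1 H2SO4, so n(H2SO4) = 0.02063 x 1/2 = 0.01032 mol.
V(H2SO4) = 0.01032 / 0.3848 = 0.02681 L = 26.8 mL.

26.8 mL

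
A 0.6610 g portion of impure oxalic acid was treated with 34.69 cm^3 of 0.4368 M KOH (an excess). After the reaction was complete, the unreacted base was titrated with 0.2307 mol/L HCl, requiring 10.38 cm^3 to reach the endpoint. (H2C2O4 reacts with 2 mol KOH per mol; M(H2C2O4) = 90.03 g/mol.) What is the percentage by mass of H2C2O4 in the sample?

86.9%

Total n(KOH) added = 0.4368 x 0.03469 = 0.01515 mol.
n(HCl) used = 0.2307 x 0.01038 = 0.002395 mol, which equals the excess n(KOH).
So n(KOH) consumed by the sample = 0.01515 - 0.002395 = 0.01276 mol.
n(H2C2O4) = 0.01276 / 2 = 0.006379 mol.
mass H2C2O4 = 0.006379 x 90.03 = 0.5743 g, so %H2C2O4 = 0.5743/0.6610 x 100 = 86.9%.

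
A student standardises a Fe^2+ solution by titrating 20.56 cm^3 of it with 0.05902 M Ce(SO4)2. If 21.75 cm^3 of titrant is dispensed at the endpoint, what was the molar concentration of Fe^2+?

n(Ce(SO4)2) = 0.05902 x 0.02175 = 0.001284 mol.
From the balanced equation, 1 mol Ce(SO4)2 reacts with 1 mol Fe^2+, so n(Fe^2+) = 0.001284 x 1/1 = 0.001284 mol.
[Fe^2+] = 0.001284 / 0.02056 L = 0.0624 M.

0.0624 M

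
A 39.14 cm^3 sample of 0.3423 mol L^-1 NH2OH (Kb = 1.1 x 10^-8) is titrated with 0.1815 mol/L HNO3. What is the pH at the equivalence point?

n(NH2OH) = 0.3423 x 0.03914 = 0.01340 mol; V(HNO3) at equivalence = 0.01340/0.1815 = 0.07382 L.
At equivalence the base is fully converted to NH3OH+; total volume = 0.1130 L, so [NH3OH+] = 0.01340/0.1130 = 0.1186 M.
Ka(NH3OH+) = Kw/Kb = 1.0e-14 / 1.1 x 10^-8 = 9.09e-7.
[H^+] = sqrt(Ka x [NH3OH+]) = sqrt(9.09e-7 x 0.1186) = 0.000328 M.
pH = -log(0.000328) = 3.48.

3.48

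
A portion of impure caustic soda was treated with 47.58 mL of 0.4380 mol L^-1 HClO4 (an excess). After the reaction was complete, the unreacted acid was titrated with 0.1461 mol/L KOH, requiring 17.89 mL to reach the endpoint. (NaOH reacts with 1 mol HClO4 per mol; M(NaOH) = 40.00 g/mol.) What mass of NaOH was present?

Total n(HClO4) added = 0.4380 x 0.04758 = 0.02084 mol.
n(KOH) used = 0.1461 x 0.01789 = 0.002614 mol, which equals the excess n(HClO4).
So n(HClO4) consumed by the sample = 0.02084 - 0.002614 = 0.01823 mol.
n(NaOH) = 0.01823 / 1 = 0.01823 mol.
mass = 0.01823 mol x 40.00 g/mol = 0.729 g.

0.729 g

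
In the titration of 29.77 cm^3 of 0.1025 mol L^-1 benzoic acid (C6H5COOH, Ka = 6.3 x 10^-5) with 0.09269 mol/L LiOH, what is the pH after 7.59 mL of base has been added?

3.68

Initial n(C6H5COOH) = 0.1025 x 0.02977 = 0.003051 mol.
n(LiOH) added = 0.09269 x 0.007590 = 0.0007035 mol, converting that many moles of C6H5COOH to C6H5COO-.
Remaining n(C6H5COOH) = 0.002348 mol; n(C6H5COO-) = 0.0007035 mol.
By Henderson-Hasselbalch, pH = pKa + log([A^-]/[HA]) = 4.20 + log(0.0007035/0.002348) = 4.20 + (-0.52) = 3.68.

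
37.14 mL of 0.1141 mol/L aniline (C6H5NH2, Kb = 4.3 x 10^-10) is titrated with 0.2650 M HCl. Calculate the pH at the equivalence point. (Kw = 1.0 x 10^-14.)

n(C6H5NH2) = 0.1141 x 0.03714 = 0.004238 mol; V(HCl) at equivalence = 0.004238/0.2650 = 0.01599 L.
At equivalence the base is fully converted to C6H5NH3+; total volume = 0.05313 L, so [C6H5NH3+] = 0.004238/0.05313 = 0.07976 M.
Ka(C6H5NH3+) = Kw/Kb = 1.0e-14 / 4.3 x 10^-10 = 2.33e-5.
[H^+] = sqrt(Ka x [C6H5NH3+]) = sqrt(2.33e-5 x 0.07976) = 0.00136 M.
pH = -log(0.00136) = 2.87.

2.87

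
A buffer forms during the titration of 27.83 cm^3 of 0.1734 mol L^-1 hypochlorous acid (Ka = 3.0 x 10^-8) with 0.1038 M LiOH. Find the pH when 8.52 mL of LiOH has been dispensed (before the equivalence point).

6.87

Initial n(HClO) = 0.1734 x 0.02783 = 0.004826 mol.
n(LiOH) added = 0.1038 x 0.008520 = 0.0008844 mol, converting that many moles of HClO to ClO-.
Remaining n(HClO) = 0.003941 mol; n(ClO-) = 0.0008844 mol.
By Henderson-Hasselbalch, pH = pKa + log([A^-]/[HA]) = 7.52 + log(0.0008844/0.003941) = 7.52 + (-0.65) = 6.87.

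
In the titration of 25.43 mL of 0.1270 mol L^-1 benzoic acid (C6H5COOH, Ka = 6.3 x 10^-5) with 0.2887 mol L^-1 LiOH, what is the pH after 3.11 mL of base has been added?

Initial n(C6H5COOH) = 0.1270 x 0.02543 = 0.003230 mol.
n(LiOH) added = 0.2887 x 0.003110 = 0.0008979 mol, converting that many moles of C6H5COOH to C6H5COO-.
Remaining n(C6H5COOH) = 0.002332 mol; n(C6H5COO-) = 0.0008979 mol.
By Henderson-Hasselbalch, pH = pKa + log([A^-]/[HA]) = 4.20 + log(0.0008979/0.002332) = 4.20 + (-0.41) = 3.79.

3.79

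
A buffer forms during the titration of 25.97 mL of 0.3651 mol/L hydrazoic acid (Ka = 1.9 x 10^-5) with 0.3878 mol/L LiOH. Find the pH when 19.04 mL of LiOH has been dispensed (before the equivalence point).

Initial n(HN3) = 0.3651 x 0.02597 = 0.009482 mol.
n(LiOH) added = 0.3878 x 0.01904 = 0.007384 mol, converting that many moles of HN3 to N3-.
Remaining n(HN3) = 0.002098 mol; n(N3-) = 0.007384 mol.
By Henderson-Hasselbalch, pH = pKa + log([A^-]/[HA]) = 4.72 + log(0.007384/0.002098) = 4.72 + (+0.55) = 5.27.

5.27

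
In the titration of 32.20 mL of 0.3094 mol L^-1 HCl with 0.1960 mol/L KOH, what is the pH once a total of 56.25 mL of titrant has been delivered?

n(acid) = 0.3094 x 0.03220 = 0.009963 mol; n(KOH) added = 0.1960 x 0.05625 = 0.01103 mol.
Base is in excess by 0.01103 - 0.009963 = 0.001062 mol in a total volume of 0.08845 L.
[OH^-] = 0.001062/0.08845 = 0.01201 M, so pOH = 1.92 and pH = 14.00 - 1.92 = 12.08.

12.08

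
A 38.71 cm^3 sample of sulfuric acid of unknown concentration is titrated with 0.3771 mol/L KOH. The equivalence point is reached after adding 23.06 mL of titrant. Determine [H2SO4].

n(KOH) delivered = 0.3771 x 0.02306 = 0.008696 mol.
The reaction is 1 H2SO4 + 2 KOH, so n(H2SO4) = 0.008696 x 1/2 = 0.004348 mol.
[H2SO4] = 0.004348 mol / 0.03871 L = 0.112 M.

0.112 M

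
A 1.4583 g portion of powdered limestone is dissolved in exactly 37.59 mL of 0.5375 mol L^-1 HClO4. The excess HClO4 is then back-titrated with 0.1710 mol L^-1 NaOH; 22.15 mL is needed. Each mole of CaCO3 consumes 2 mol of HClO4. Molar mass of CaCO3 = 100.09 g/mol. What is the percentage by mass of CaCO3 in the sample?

56.3%

Total n(HClO4) added = 0.5375 x 0.03759 = 0.02020 mol.
n(NaOH) used = 0.1710 x 0.02215 = 0.003788 mol, which equals the excess n(HClO4).
So n(HClO4) consumed by the sample = 0.02020 - 0.003788 = 0.01642 mol.
n(CaCO3) = 0.01642 / 2 = 0.008208 mol.
mass CaCO3 = 0.008208 x 100.09 = 0.8216 g, so %CaCO3 = 0.8216/1.4583 x 100 = 56.3%.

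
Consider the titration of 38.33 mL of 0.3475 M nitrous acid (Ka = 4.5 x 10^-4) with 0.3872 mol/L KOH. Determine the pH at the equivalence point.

8.30

n(HNO2) = 0.3475 x 0.03833 = 0.01332 mol; V(KOH) at equivalence = 0.01332/0.3872 = 0.03440 L.
At equivalence all the acid is converted to NO2-; total volume = 0.03833 + 0.03440 = 0.07273 L, so [NO2-] = 0.01332/0.07273 = 0.1831 M.
Kb = Kw/Ka = 1.0e-14 / 4.5 x 10^-4 = 2.22e-11.
[OH^-] = sqrt(Kb x [NO2-]) = sqrt(2.22e-11 x 0.1831) = 2.02e-6 M.
pOH = 5.70, so pH = 14.00 - 5.70 = 8.30.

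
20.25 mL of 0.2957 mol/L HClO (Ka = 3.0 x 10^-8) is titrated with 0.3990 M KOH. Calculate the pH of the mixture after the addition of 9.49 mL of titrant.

Initial n(HClO) = 0.2957 x 0.02025 = 0.005988 mol.
n(KOH) added = 0.3990 x 0.009490 = 0.003787 mol, converting that many moles of HClO to ClO-.
Remaining n(HClO) = 0.002201 mol; n(ClO-) = 0.003787 mol.
By Henderson-Hasselbalch, pH = pKa + log([A^-]/[HA]) = 7.52 + log(0.003787/0.002201) = 7.52 + (+0.24) = 7.76.

7.76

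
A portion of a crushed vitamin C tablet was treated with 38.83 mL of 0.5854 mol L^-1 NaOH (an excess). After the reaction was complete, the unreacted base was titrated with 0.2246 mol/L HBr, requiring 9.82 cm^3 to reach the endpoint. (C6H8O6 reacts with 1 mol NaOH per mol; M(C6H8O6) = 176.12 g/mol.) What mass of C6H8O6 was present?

3.61 g

Total n(NaOH) added = 0.5854 x 0.03883 = 0.02273 mol.
n(HBr) used = 0.2246 x 0.009820 = 0.002206 mol, which equals the excess n(NaOH).
So n(NaOH) consumed by the sample = 0.02273 - 0.002206 = 0.02053 mol.
n(C6H8O6) = 0.02053 / 1 = 0.02053 mol.
mass = 0.02053 mol x 176.12 g/mol = 3.61 g.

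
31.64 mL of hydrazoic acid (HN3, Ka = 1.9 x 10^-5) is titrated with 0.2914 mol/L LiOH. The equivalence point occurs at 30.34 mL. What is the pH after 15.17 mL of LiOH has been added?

15.17 mL is exactly half the equivalence volume (30.34/2), i.e. the half-equivalence point.
There, n(HA) = n(A^-), so pH = pKa = -log(1.9 x 10^-5) = 4.72.

4.72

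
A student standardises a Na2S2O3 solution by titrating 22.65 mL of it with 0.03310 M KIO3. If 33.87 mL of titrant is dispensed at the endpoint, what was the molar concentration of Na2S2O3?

0.297 M

n(KIO3) = 0.03310 x 0.03387 = 0.001121 mol.
From the balanced equation, 1 mol KIO3 reacts with 6 mol Na2S2O3, so n(Na2S2O3) = 0.001121 x 6/1 = 0.006727 mol.
[Na2S2O3] = 0.006727 / 0.02265 L = 0.297 M.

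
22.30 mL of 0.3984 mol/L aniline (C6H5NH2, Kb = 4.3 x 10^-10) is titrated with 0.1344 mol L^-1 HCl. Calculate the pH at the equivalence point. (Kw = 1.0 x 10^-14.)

2.82

n(C6H5NH2) = 0.3984 x 0.02230 = 0.008884 mol; V(HCl) at equivalence = 0.008884/0.1344 = 0.06610 L.
At equivalence the base is fully converted to C6H5NH3+; total volume = 0.08840 L, so [C6H5NH3+] = 0.008884/0.08840 = 0.1005 M.
Ka(C6H5NH3+) = Kw/Kb = 1.0e-14 / 4.3 x 10^-10 = 2.33e-5.
[H^+] = sqrt(Ka x [C6H5NH3+]) = sqrt(2.33e-5 x 0.1005) = 0.00153 M.
pH = -log(0.00153) = 2.82.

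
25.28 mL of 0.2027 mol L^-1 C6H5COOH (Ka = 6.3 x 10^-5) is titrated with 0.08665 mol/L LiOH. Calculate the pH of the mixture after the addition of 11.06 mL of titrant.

Initial n(C6H5COOH) = 0.2027 x 0.02528 = 0.005124 mol.
n(LiOH) added = 0.08665 x 0.01106 = 0.0009583 mol, converting that many moles of C6H5COOH to C6H5COO-.
Remaining n(C6H5COOH) = 0.004166 mol; n(C6H5COO-) = 0.0009583 mol.
By Henderson-Hasselbalch, pH = pKa + log([A^-]/[HA]) = 4.20 + log(0.0009583/0.004166) = 4.20 + (-0.64) = 3.56.

3.56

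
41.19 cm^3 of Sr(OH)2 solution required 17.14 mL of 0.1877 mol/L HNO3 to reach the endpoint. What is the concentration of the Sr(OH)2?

0.0391 M

n(HNO3) delivered = 0.1877 x 0.01714 = 0.003217 mol.
The reaction is 1 Sr(OH)2 + 2 HNO3, so n(Sr(OH)2) = 0.003217 x 1/2 = 0.001609 mol.
[Sr(OH)2] = 0.001609 mol / 0.04119 L = 0.0391 M.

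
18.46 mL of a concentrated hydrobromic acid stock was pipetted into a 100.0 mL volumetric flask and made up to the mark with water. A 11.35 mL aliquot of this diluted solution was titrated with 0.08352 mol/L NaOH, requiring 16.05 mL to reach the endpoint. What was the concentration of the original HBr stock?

0.640 M

n(NaOH) = 0.08352 x 0.01605 = 0.001340 mol.
n(HBr) in the aliquot = 0.001340 mol.
[diluted HBr] = 0.001340 / 0.01135 = 0.1181 M.
Dilution factor = 100.0/18.46 = 5.417, so [stock] = 0.1181 x 5.417 = 0.640 M.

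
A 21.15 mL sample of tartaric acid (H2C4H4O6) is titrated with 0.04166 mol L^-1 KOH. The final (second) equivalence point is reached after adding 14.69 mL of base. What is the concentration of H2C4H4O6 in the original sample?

0.0145 M

n(KOH) = 0.04166 x 0.01469 = 0.0006120 mol.
At the final (second) equivalence point, 2 mol OH^- react per mol H2C4H4O6, so n(H2C4H4O6) = 0.0006120 / 2 = 0.0003060 mol.
[H2C4H4O6] = 0.0003060 / 0.02115 L = 0.0145 M.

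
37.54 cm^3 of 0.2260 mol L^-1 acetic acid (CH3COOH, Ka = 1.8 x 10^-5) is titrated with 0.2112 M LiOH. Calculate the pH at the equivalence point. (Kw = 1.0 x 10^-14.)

n(CH3COOH) = 0.2260 x 0.03754 = 0.008484 mol; V(LiOH) at equivalence = 0.008484/0.2112 = 0.04017 L.
At equivalence all the acid is converted to CH3COO-; total volume = 0.03754 + 0.04017 = 0.07771 L, so [CH3COO-] = 0.008484/0.07771 = 0.1092 M.
Kb = Kw/Ka = 1.0e-14 / 1.8 x 10^-5 = 5.56e-10.
[OH^-] = sqrt(Kb x [CH3COO-]) = sqrt(5.56e-10 x 0.1092) = 7.79e-6 M.
pOH = 5.11, so pH = 14.00 - 5.11 = 8.89.

8.89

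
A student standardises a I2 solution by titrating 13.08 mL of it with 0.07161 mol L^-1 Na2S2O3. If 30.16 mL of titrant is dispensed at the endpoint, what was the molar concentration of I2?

0.0826 M

n(Na2S2O3) = 0.07161 x 0.03016 = 0.002160 mol.
From the balanced equation, 2 mol Na2S2O3 reacts with 1 mol I2, so n(I2) = 0.002160 x 1/2 = 0.001080 mol.
[I2] = 0.001080 / 0.01308 L = 0.0826 M.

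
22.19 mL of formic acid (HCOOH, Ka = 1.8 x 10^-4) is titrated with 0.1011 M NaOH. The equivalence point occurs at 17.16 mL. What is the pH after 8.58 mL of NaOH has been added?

8.58 mL is exactly half the equivalence volume (17.16/2), i.e. the half-equivalence point.
There, n(HA) = n(A^-), so pH = pKa = -log(1.8 x 10^-4) = 3.74.

3.74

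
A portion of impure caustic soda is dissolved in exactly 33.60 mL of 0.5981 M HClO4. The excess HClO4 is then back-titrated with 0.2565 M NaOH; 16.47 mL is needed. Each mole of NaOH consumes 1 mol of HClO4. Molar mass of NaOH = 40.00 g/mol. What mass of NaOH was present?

Total n(HClO4) added = 0.5981 x 0.03360 = 0.02010 mol.
n(NaOH) used = 0.2565 x 0.01647 = 0.004225 mol, which equals the excess n(HClO4).
So n(HClO4) consumed by the sample = 0.02010 - 0.004225 = 0.01587 mol.
n(NaOH) = 0.01587 / 1 = 0.01587 mol.
mass = 0.01587 mol x 40.00 g/mol = 0.635 g.

0.635 g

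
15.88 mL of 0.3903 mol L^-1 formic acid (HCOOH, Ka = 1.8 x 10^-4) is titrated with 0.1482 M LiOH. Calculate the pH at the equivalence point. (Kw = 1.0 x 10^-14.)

8.39

n(HCOOH) = 0.3903 x 0.01588 = 0.006198 mol; V(LiOH) at equivalence = 0.006198/0.1482 = 0.04182 L.
At equivalence all the acid is converted to HCOO-; total volume = 0.01588 + 0.04182 = 0.05770 L, so [HCOO-] = 0.006198/0.05770 = 0.1074 M.
Kb = Kw/Ka = 1.0e-14 / 1.8 x 10^-4 = 5.56e-11.
[OH^-] = sqrt(Kb x [HCOO-]) = sqrt(5.56e-11 x 0.1074) = 2.44e-6 M.
pOH = 5.61, so pH = 14.00 - 5.61 = 8.39.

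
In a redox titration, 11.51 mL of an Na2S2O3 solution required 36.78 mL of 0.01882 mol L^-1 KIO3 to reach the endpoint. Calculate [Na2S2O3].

0.361 M

n(KIO3) = 0.01882 x 0.03678 = 0.0006922 mol.
From the balanced equation, 1 mol KIO3 reacts with 6 mol Na2S2O3, so n(Na2S2O3) = 0.0006922 x 6/1 = 0.004153 mol.
[Na2S2O3] = 0.004153 / 0.01151 L = 0.361 M.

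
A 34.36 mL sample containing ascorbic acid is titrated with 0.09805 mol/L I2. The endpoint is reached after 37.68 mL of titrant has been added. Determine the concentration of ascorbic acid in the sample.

0.108 M

n(I2) = 0.09805 x 0.03768 = 0.003695 mol.
From the balanced equation, 1 mol I2 reacts with 1 mol ascorbic acid, so n(ascorbic acid) = 0.003695 x 1/1 = 0.003695 mol.
[ascorbic acid] = 0.003695 / 0.03436 L = 0.108 M.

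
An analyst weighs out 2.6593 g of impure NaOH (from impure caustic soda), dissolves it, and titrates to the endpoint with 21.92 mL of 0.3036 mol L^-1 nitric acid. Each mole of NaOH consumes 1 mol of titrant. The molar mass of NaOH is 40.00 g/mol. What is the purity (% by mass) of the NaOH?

n(HNO3) = 0.3036 x 0.02192 = 0.006655 mol.
n(NaOH) = 0.006655 / 1 = 0.006655 mol.
mass of NaOH = 0.006655 x 40.00 = 0.2662 g.
% purity = 0.2662 / 2.6593 x 100 = 10.0%.

10.0%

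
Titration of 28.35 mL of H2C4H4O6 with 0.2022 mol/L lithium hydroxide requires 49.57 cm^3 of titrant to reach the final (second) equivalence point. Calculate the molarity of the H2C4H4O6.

n(LiOH) = 0.2022 x 0.04957 = 0.01002 mol.
At the final (second) equivalence point, 2 mol OH^- react per mol H2C4H4O6, so n(H2C4H4O6) = 0.01002 / 2 = 0.005012 mol.
[H2C4H4O6] = 0.005012 / 0.02835 L = 0.177 M.

0.177 M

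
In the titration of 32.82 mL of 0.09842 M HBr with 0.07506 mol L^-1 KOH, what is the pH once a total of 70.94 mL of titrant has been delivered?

12.31

n(acid) = 0.09842 x 0.03282 = 0.003230 mol; n(KOH) added = 0.07506 x 0.07094 = 0.005325 mol.
Base is in excess by 0.005325 - 0.003230 = 0.002095 mol in a total volume of 0.1038 L.
[OH^-] = 0.002095/0.1038 = 0.02019 M, so pOH = 1.69 and pH = 14.00 - 1.69 = 12.31.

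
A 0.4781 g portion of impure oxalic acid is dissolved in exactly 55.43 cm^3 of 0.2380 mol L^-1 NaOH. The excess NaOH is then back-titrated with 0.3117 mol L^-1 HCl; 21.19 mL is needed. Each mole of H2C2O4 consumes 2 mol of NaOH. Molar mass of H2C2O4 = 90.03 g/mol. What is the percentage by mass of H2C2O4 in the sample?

62.0%

Total n(NaOH) added = 0.2380 x 0.05543 = 0.01319 mol.
n(HCl) used = 0.3117 x 0.02119 = 0.006605 mol, which equals the excess n(NaOH).
So n(NaOH) consumed by the sample = 0.01319 - 0.006605 = 0.006587 mol.
n(H2C2O4) = 0.006587 / 2 = 0.003294 mol.
mass H2C2O4 = 0.003294 x 90.03 = 0.2965 g, so %H2C2O4 = 0.2965/0.4781 x 100 = 62.0%.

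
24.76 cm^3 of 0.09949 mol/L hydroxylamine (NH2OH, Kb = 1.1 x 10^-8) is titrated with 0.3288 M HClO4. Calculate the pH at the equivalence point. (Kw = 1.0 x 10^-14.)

3.58

n(NH2OH) = 0.09949 x 0.02476 = 0.002463 mol; V(HClO4) at equivalence = 0.002463/0.3288 = 0.007492 L.
At equivalence the base is fully converted to NH3OH+; total volume = 0.03225 L, so [NH3OH+] = 0.002463/0.03225 = 0.07638 M.
Ka(NH3OH+) = Kw/Kb = 1.0e-14 / 1.1 x 10^-8 = 9.09e-7.
[H^+] = sqrt(Ka x [NH3OH+]) = sqrt(9.09e-7 x 0.07638) = 0.000264 M.
pH = -log(0.000264) = 3.58.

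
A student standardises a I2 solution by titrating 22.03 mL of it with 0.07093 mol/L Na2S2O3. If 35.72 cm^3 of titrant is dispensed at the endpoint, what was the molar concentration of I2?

n(Na2S2O3) = 0.07093 x 0.03572 = 0.002534 mol.
From the balanced equation, 2 mol Na2S2O3 reacts with 1 mol I2, so n(I2) = 0.002534 x 1/2 = 0.001267 mol.
[I2] = 0.001267 / 0.02203 L = 0.0575 M.

0.0575 M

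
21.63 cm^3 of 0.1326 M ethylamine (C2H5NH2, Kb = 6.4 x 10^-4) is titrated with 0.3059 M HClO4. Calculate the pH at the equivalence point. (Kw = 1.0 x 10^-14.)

5.92

n(C2H5NH2) = 0.1326 x 0.02163 = 0.002868 mol; V(HClO4) at equivalence = 0.002868/0.3059 = 0.009376 L.
At equivalence the base is fully converted to C2H5NH3+; total volume = 0.03101 L, so [C2H5NH3+] = 0.002868/0.03101 = 0.09250 M.
Ka(C2H5NH3+) = Kw/Kb = 1.0e-14 / 6.4 x 10^-4 = 1.56e-11.
[H^+] = sqrt(Ka x [C2H5NH3+]) = sqrt(1.56e-11 x 0.09250) = 1.20e-6 M.
pH = -log(1.20e-6) = 5.92.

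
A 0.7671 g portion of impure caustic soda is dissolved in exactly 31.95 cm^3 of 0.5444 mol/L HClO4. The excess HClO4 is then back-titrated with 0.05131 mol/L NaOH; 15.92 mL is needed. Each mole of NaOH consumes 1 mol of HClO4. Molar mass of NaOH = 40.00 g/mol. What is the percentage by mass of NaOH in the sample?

Total n(HClO4) added = 0.5444 x 0.03195 = 0.01739 mol.
n(NaOH) used = 0.05131 x 0.01592 = 0.0008169 mol, which equals the excess n(HClO4).
So n(HClO4) consumed by the sample = 0.01739 - 0.0008169 = 0.01658 mol.
n(NaOH) = 0.01658 / 1 = 0.01658 mol.
mass NaOH = 0.01658 x 40.00 = 0.6631 g, so %NaOH = 0.6631/0.7671 x 100 = 86.4%.

86.4%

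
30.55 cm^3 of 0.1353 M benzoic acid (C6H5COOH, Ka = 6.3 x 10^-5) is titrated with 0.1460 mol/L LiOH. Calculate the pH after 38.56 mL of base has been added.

n(acid) = 0.1353 x 0.03055 = 0.004133 mol; n(LiOH) added = 0.1460 x 0.03856 = 0.005630 mol.
Base is in excess by 0.005630 - 0.004133 = 0.001496 mol in a total volume of 0.06911 L.
[OH^-] = 0.001496/0.06911 = 0.02165 M, so pOH = 1.66 and pH = 14.00 - 1.66 = 12.34.

12.34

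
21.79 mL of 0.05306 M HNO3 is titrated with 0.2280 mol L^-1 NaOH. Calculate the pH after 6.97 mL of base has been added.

12.18

n(acid) = 0.05306 x 0.02179 = 0.001156 mol; n(NaOH) added = 0.2280 x 0.006970 = 0.001589 mol.
Base is in excess by 0.001589 - 0.001156 = 0.0004330 mol in a total volume of 0.02876 L.
[OH^-] = 0.0004330/0.02876 = 0.01506 M, so pOH = 1.82 and pH = 14.00 - 1.82 = 12.18.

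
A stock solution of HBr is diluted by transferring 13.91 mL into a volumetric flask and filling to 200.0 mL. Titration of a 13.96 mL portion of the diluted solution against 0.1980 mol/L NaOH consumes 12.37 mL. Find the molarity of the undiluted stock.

n(NaOH) = 0.1980 x 0.01237 = 0.002449 mol.
n(HBr) in the aliquot = 0.002449 mol.
[diluted HBr] = 0.002449 / 0.01396 = 0.1754 M.
Dilution factor = 200.0/13.91 = 14.38, so [stock] = 0.1754 x 14.38 = 2.52 M.

2.52 M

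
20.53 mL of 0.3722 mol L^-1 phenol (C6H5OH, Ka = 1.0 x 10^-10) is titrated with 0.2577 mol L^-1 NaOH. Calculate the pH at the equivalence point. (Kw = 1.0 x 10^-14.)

11.59

n(C6H5OH) = 0.3722 x 0.02053 = 0.007641 mol; V(NaOH) at equivalence = 0.007641/0.2577 = 0.02965 L.
At equivalence all the acid is converted to C6H5O-; total volume = 0.02053 + 0.02965 = 0.05018 L, so [C6H5O-] = 0.007641/0.05018 = 0.1523 M.
Kb = Kw/Ka = 1.0e-14 / 1.0 x 10^-10 = 0.000100.
[OH^-] = sqrt(Kb x [C6H5O-]) = sqrt(0.000100 x 0.1523) = 0.00390 M.
pOH = 2.41, so pH = 14.00 - 2.41 = 11.59.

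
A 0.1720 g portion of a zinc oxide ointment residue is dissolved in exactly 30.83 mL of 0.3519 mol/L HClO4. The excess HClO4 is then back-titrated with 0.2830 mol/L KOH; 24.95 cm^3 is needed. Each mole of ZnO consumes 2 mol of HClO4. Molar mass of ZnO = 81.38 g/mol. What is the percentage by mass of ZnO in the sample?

89.6%

Total n(HClO4) added = 0.3519 x 0.03083 = 0.01085 mol.
n(KOH) used = 0.2830 x 0.02495 = 0.007061 mol, which equals the excess n(HClO4).
So n(HClO4) consumed by the sample = 0.01085 - 0.007061 = 0.003788 mol.
n(ZnO) = 0.003788 / 2 = 0.001894 mol.
mass ZnO = 0.001894 x 81.38 = 0.1541 g, so %ZnO = 0.1541/0.1720 x 100 = 89.6%.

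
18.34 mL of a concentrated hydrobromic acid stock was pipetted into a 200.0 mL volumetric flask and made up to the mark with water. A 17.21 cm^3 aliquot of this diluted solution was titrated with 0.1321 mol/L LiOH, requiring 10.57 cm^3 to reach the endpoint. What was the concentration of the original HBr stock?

0.885 M

n(LiOH) = 0.1321 x 0.01057 = 0.001396 mol.
n(HBr) in the aliquot = 0.001396 mol.
[diluted HBr] = 0.001396 / 0.01721 = 0.08113 M.
Dilution factor = 200.0/18.34 = 10.91, so [stock] = 0.08113 x 10.91 = 0.885 M.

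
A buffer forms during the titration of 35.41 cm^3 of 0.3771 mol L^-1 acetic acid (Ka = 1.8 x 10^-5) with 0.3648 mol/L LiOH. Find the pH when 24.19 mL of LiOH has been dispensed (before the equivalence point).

5.03

Initial n(CH3COOH) = 0.3771 x 0.03541 = 0.01335 mol.
n(LiOH) added = 0.3648 x 0.02419 = 0.008825 mol, converting that many moles of CH3COOH to CH3COO-.
Remaining n(CH3COOH) = 0.004529 mol; n(CH3COO-) = 0.008825 mol.
By Henderson-Hasselbalch, pH = pKa + log([A^-]/[HA]) = 4.74 + log(0.008825/0.004529) = 4.74 + (+0.29) = 5.03.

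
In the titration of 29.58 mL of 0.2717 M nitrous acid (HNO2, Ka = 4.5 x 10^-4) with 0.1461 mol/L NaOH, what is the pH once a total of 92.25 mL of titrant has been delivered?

n(acid) = 0.2717 x 0.02958 = 0.008037 mol; n(NaOH) added = 0.1461 x 0.09225 = 0.01348 mol.
Base is in excess by 0.01348 - 0.008037 = 0.005441 mol in a total volume of 0.1218 L.
[OH^-] = 0.005441/0.1218 = 0.04466 M, so pOH = 1.35 and pH = 14.00 - 1.35 = 12.65.

12.65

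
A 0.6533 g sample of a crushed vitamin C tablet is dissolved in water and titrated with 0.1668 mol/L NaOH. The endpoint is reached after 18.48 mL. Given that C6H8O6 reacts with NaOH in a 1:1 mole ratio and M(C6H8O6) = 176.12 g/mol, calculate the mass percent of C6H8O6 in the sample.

n(NaOH) = 0.1668 x 0.01848 = 0.003082 mol.
n(C6H8O6) = 0.003082 / 1 = 0.003082 mol.
mass of C6H8O6 = 0.003082 x 176.12 = 0.5429 g.
% purity = 0.5429 / 0.6533 x 100 = 83.1%.

83.1%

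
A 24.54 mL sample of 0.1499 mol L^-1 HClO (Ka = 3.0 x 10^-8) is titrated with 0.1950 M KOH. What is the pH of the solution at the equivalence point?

n(HClO) = 0.1499 x 0.02454 = 0.003679 mol; V(KOH) at equivalence = 0.003679/0.1950 = 0.01886 L.
At equivalence all the acid is converted to ClO-; total volume = 0.02454 + 0.01886 = 0.04340 L, so [ClO-] = 0.003679/0.04340 = 0.08475 M.
Kb = Kw/Ka = 1.0e-14 / 3.0 x 10^-8 = 3.33e-7.
[OH^-] = sqrt(Kb x [ClO-]) = sqrt(3.33e-7 x 0.08475) = 0.000168 M.
pOH = 3.77, so pH = 14.00 - 3.77 = 10.23.

10.23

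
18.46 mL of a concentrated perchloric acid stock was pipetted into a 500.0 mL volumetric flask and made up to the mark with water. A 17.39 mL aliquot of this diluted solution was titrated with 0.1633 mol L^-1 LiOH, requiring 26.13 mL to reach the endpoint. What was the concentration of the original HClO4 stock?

n(LiOH) = 0.1633 x 0.02613 = 0.004267 mol.
n(HClO4) in the aliquot = 0.004267 mol.
[diluted HClO4] = 0.004267 / 0.01739 = 0.2454 M.
Dilution factor = 500.0/18.46 = 27.09, so [stock] = 0.2454 x 27.09 = 6.65 M.

6.65 M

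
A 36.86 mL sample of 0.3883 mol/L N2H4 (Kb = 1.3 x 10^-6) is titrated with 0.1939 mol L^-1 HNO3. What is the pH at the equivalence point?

4.50

n(N2H4) = 0.3883 x 0.03686 = 0.01431 mol; V(HNO3) at equivalence = 0.01431/0.1939 = 0.07382 L.
At equivalence the base is fully converted to N2H5+; total volume = 0.1107 L, so [N2H5+] = 0.01431/0.1107 = 0.1293 M.
Ka(N2H5+) = Kw/Kb = 1.0e-14 / 1.3 x 10^-6 = 7.69e-9.
[H^+] = sqrt(Ka x [N2H5+]) = sqrt(7.69e-9 x 0.1293) = 3.15e-5 M.
pH = -log(3.15e-5) = 4.50.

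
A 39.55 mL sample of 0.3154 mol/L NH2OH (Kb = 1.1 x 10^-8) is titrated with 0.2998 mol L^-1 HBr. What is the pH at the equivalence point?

n(NH2OH) = 0.3154 x 0.03955 = 0.01247 mol; V(HBr) at equivalence = 0.01247/0.2998 = 0.04161 L.
At equivalence the base is fully converted to NH3OH+; total volume = 0.08116 L, so [NH3OH+] = 0.01247/0.08116 = 0.1537 M.
Ka(NH3OH+) = Kw/Kb = 1.0e-14 / 1.1 x 10^-8 = 9.09e-7.
[H^+] = sqrt(Ka x [NH3OH+]) = sqrt(9.09e-7 x 0.1537) = 0.000374 M.
pH = -log(0.000374) = 3.43.

3.43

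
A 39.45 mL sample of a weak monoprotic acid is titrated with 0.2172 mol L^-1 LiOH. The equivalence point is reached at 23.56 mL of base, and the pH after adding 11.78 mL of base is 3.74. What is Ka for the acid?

11.78 mL is half of the equivalence volume, so this is the half-equivalence point where [HA] = [A^-].
At half-equivalence pH = pKa, so pKa = 3.74.
Ka = 10^(-3.74) = 1.8 x 10^-4.

1.8 x 10^-4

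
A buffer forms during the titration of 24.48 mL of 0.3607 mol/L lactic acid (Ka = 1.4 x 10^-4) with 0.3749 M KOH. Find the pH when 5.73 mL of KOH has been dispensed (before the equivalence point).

Initial n(HC3H5O3) = 0.3607 x 0.02448 = 0.008830 mol.
n(KOH) added = 0.3749 x 0.005730 = 0.002148 mol, converting that many moles of HC3H5O3 to C3H5O3-.
Remaining n(HC3H5O3) = 0.006682 mol; n(C3H5O3-) = 0.002148 mol.
By Henderson-Hasselbalch, pH = pKa + log([A^-]/[HA]) = 3.85 + log(0.002148/0.006682) = 3.85 + (-0.49) = 3.36.

3.36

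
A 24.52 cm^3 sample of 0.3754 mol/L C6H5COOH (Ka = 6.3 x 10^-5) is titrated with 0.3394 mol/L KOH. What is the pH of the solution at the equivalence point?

n(C6H5COOH) = 0.3754 x 0.02452 = 0.009205 mol; V(KOH) at equivalence = 0.009205/0.3394 = 0.02712 L.
At equivalence all the acid is converted to C6H5COO-; total volume = 0.02452 + 0.02712 = 0.05164 L, so [C6H5COO-] = 0.009205/0.05164 = 0.1782 M.
Kb = Kw/Ka = 1.0e-14 / 6.3 x 10^-5 = 1.59e-10.
[OH^-] = sqrt(Kb x [C6H5COO-]) = sqrt(1.59e-10 x 0.1782) = 5.32e-6 M.
pOH = 5.27, so pH = 14.00 - 5.27 = 8.73.

8.73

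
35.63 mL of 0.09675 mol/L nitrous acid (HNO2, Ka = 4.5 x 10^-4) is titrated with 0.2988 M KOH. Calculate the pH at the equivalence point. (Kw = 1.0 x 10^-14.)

8.11

n(HNO2) = 0.09675 x 0.03563 = 0.003447 mol; V(KOH) at equivalence = 0.003447/0.2988 = 0.01154 L.
At equivalence all the acid is converted to NO2-; total volume = 0.03563 + 0.01154 = 0.04717 L, so [NO2-] = 0.003447/0.04717 = 0.07309 M.
Kb = Kw/Ka = 1.0e-14 / 4.5 x 10^-4 = 2.22e-11.
[OH^-] = sqrt(Kb x [NO2-]) = sqrt(2.22e-11 x 0.07309) = 1.27e-6 M.
pOH = 5.89, so pH = 14.00 - 5.89 = 8.11.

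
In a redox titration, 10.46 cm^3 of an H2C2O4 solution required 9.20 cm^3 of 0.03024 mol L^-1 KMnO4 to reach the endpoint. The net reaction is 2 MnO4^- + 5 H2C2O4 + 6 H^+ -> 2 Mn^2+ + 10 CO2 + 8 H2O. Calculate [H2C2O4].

n(KMnO4) = 0.03024 x 0.009200 = 0.0002782 mol.
From the balanced equation, 2 mol KMnO4 reacts with 5 mol H2C2O4, so n(H2C2O4) = 0.0002782 x 5/2 = 0.0006955 mol.
[H2C2O4] = 0.0006955 / 0.01046 L = 0.0665 M.

0.0665 M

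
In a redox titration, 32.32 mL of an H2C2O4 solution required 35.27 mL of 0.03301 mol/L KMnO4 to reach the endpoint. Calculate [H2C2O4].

0.0901 M

n(KMnO4) = 0.03301 x 0.03527 = 0.001164 mol.
From the balanced equation, 2 mol KMnO4 reacts with 5 mol H2C2O4, so n(H2C2O4) = 0.001164 x 5/2 = 0.002911 mol.
[H2C2O4] = 0.002911 / 0.03232 L = 0.0901 M.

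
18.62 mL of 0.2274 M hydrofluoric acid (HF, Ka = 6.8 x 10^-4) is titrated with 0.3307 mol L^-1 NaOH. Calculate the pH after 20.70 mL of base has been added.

n(acid) = 0.2274 x 0.01862 = 0.004234 mol; n(NaOH) added = 0.3307 x 0.02070 = 0.006845 mol.
Base is in excess by 0.006845 - 0.004234 = 0.002611 mol in a total volume of 0.03932 L.
[OH^-] = 0.002611/0.03932 = 0.06641 M, so pOH = 1.18 and pH = 14.00 - 1.18 = 12.82.

12.82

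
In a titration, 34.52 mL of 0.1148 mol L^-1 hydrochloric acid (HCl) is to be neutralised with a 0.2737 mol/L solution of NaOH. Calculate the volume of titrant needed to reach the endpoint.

n(HCl) = 0.1148 mol/L x 0.03452 L = 0.003963 mol.
At equivalence n(NaOH) = n(HCl) = 0.003963 mol.
V(NaOH) = 0.003963 / 0.2737 = 0.01448 L = 14.5 mL.

14.5 mL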